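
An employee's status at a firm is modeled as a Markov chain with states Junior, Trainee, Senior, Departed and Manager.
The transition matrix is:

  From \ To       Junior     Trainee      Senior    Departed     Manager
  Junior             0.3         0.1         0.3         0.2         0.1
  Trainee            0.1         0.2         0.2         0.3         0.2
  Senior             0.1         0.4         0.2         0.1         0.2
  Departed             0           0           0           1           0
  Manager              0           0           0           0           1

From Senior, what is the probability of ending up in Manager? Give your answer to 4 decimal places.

0.5202

Let h(s) be the probability of absorption at Manager starting from transient state s. Then h(Manager) = 1 and h(Departed) = 0. By first-step analysis:
h(Junior) = 0.3·h(Junior) + 0.1·h(Trainee) + 0.3·h(Senior) + 0.2·0 + 0.1·1
h(Trainee) = 0.1·h(Junior) + 0.2·h(Trainee) + 0.2·h(Senior) + 0.3·0 + 0.2·1
h(Senior) = 0.1·h(Junior) + 0.4·h(Trainee) + 0.2·h(Senior) + 0.1·0 + 0.2·1
Solving: h(Junior) = 0.4277, h(Trainee) = 0.4335, h(Senior) = 0.5202.
Starting from Senior, the probability is 0.5202.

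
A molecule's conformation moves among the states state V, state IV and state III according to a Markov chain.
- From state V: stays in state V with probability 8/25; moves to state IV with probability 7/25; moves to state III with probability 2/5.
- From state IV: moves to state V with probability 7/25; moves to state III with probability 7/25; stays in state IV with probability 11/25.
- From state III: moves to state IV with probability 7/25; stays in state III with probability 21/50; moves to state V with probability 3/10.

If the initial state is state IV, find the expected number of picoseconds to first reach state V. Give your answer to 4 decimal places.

Let t(s) be the expected number of picoseconds to first reach state V from state s, with t(state V) = 0. Conditioning on the first picosecond:
t(state IV) = 1 + 0.44·t(state IV) + 0.28·t(state III)
t(state III) = 1 + 0.28·t(state IV) + 0.42·t(state III)
Solving: t(state IV) = 3.4903, t(state III) = 3.4091.
Expected picoseconds from state IV to state V: 3.4903.

3.4903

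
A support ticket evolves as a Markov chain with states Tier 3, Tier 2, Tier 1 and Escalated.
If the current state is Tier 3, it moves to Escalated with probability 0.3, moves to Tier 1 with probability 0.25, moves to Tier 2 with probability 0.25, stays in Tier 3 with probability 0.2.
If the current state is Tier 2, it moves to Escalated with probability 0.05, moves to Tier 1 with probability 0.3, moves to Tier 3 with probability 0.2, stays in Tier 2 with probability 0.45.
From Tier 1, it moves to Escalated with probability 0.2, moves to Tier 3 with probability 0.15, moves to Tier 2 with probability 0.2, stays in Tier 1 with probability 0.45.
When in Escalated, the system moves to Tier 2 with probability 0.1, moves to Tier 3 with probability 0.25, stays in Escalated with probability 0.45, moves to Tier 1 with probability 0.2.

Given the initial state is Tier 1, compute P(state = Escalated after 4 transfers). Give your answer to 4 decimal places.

0.2432

Propagate the distribution vector 4 transfers from Tier 1.
After 0 transfers: (0.0000, 0.0000, 1.0000, 0.0000)
After 1 transfer: (0.1500, 0.2000, 0.4500, 0.2000)
After 2 transfers: (0.1875, 0.2375, 0.3400, 0.2350)
After 3 transfers: (0.1948, 0.2453, 0.3181, 0.2419)
After 4 transfers: (0.1962, 0.2469, 0.3138, 0.2432)
P(in Escalated after 4 transfers) = 0.2432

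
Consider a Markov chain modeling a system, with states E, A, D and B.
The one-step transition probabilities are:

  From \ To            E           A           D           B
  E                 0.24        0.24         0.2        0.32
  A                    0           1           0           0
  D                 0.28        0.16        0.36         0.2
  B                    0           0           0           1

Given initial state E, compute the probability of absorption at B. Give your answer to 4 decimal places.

Let h(s) be the probability of absorption at B starting from transient state s. Then h(B) = 1 and h(A) = 0. By first-step analysis:
h(E) = 0.24·h(E) + 0.24·0 + 0.2·h(D) + 0.32·1
h(D) = 0.28·h(E) + 0.16·0 + 0.36·h(D) + 0.2·1
Solving: h(E) = 0.5688, h(D) = 0.5613.
Starting from E, the probability is 0.5688.

0.5688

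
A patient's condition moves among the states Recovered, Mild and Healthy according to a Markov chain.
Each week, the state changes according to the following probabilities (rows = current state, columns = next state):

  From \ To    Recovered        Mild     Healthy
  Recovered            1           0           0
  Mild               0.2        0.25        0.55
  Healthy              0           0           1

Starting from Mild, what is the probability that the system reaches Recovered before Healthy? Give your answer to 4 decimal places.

Let h(s) be the probability of absorption at Recovered starting from transient state s. Then h(Recovered) = 1 and h(Healthy) = 0. By first-step analysis:
h(Mild) = 0.2·1 + 0.25·h(Mild) + 0.55·0
Solving: h(Mild) = 0.2667.
Starting from Mild, the probability is 0.2667.

0.2667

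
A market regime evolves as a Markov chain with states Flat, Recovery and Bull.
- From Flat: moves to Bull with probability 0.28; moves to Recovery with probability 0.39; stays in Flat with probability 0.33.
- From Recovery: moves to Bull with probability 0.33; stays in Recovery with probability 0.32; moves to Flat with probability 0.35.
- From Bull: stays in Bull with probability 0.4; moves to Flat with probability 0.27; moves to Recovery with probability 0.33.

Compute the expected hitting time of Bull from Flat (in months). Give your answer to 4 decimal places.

3.3532

Let t(s) be the expected number of months to first reach Bull from state s, with t(Bull) = 0. Conditioning on the first month:
t(Flat) = 1 + 0.33·t(Flat) + 0.39·t(Recovery)
t(Recovery) = 1 + 0.35·t(Flat) + 0.32·t(Recovery)
Solving: t(Flat) = 3.3532, t(Recovery) = 3.1965.
Expected months from Flat to Bull: 3.3532.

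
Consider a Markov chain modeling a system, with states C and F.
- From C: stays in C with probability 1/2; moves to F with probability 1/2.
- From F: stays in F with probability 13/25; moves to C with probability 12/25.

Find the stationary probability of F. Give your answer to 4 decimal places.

0.5102

Let the stationary distribution be π with π = πP and π_1 + π_2 = 1.
π_1 = 0.5·π_1 + 0.48·π_2
Solving with the normalization constraint gives π = (0.4898, 0.5102).
So the stationary probability of F is 0.5102.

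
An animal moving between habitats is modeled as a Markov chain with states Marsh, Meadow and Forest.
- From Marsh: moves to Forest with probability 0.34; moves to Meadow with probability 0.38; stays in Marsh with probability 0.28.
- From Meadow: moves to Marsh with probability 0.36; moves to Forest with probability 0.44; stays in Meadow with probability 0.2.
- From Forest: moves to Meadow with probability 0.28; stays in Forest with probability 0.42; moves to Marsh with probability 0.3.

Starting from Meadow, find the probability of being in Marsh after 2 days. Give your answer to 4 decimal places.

0.3048

Sum over the intermediate state after 1 day:
P = P(Meadow→Marsh)·P(Marsh→Marsh) + P(Meadow→Meadow)·P(Meadow→Marsh) + P(Meadow→Forest)·P(Forest→Marsh)
  = 0.36×0.28 + 0.2×0.36 + 0.44×0.3
  = 0.1008 + 0.0720 + 0.1320 = 0.3048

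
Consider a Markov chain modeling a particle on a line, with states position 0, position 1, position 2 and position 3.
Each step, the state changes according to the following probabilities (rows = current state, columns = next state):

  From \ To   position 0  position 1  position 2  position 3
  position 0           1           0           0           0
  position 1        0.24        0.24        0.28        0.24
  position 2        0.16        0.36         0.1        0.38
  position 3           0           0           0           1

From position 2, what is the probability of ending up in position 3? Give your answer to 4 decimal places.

Let h(s) be the probability of absorption at position 3 starting from transient state s. Then h(position 3) = 1 and h(position 0) = 0. By first-step analysis:
h(position 1) = 0.24·0 + 0.24·h(position 1) + 0.28·h(position 2) + 0.24·1
h(position 2) = 0.16·0 + 0.36·h(position 1) + 0.1·h(position 2) + 0.38·1
Solving: h(position 1) = 0.5528, h(position 2) = 0.6433.
Starting from position 2, the probability is 0.6433.

0.6433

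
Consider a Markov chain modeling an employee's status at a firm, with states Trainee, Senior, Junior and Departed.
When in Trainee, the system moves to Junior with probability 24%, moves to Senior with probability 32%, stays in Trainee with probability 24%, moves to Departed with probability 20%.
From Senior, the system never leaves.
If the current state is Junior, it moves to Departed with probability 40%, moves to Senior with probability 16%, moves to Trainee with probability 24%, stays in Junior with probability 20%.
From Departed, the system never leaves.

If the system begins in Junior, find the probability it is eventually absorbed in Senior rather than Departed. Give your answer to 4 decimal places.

Let h(s) be the probability of absorption at Senior starting from transient state s. Then h(Senior) = 1 and h(Departed) = 0. By first-step analysis:
h(Trainee) = 0.24·h(Trainee) + 0.32·1 + 0.24·h(Junior) + 0.2·0
h(Junior) = 0.24·h(Trainee) + 0.16·1 + 0.2·h(Junior) + 0.4·0
Solving: h(Trainee) = 0.5349, h(Junior) = 0.3605.
Starting from Junior, the probability is 0.3605.

0.3605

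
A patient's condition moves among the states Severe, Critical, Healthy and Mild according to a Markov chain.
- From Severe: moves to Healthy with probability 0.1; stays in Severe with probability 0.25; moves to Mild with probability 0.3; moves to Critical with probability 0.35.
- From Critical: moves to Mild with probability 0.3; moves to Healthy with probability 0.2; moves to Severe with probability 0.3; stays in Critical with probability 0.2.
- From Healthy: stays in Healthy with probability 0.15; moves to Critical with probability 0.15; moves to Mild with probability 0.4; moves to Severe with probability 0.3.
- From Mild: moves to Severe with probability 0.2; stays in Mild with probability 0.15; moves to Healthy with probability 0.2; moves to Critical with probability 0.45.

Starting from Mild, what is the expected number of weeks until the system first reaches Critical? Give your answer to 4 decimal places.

2.6557

Let t(s) be the expected number of weeks to first reach Critical from state s, with t(Critical) = 0. Conditioning on the first week:
t(Severe) = 1 + 0.25·t(Severe) + 0.1·t(Healthy) + 0.3·t(Mild)
t(Healthy) = 1 + 0.3·t(Severe) + 0.15·t(Healthy) + 0.4·t(Mild)
t(Mild) = 1 + 0.2·t(Severe) + 0.2·t(Healthy) + 0.15·t(Mild)
Solving: t(Severe) = 2.8534, t(Healthy) = 3.4333, t(Mild) = 2.6557.
Expected weeks from Mild to Critical: 2.6557.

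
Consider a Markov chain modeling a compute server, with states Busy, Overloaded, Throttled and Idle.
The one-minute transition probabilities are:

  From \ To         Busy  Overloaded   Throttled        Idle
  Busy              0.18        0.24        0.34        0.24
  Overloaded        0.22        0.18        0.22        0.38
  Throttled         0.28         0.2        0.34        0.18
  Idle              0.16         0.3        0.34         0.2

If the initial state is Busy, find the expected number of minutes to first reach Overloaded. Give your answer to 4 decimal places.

4.1829

Let t(s) be the expected number of minutes to first reach Overloaded from state s, with t(Overloaded) = 0. Conditioning on the first minute:
t(Busy) = 1 + 0.18·t(Busy) + 0.34·t(Throttled) + 0.24·t(Idle)
t(Throttled) = 1 + 0.28·t(Busy) + 0.34·t(Throttled) + 0.18·t(Idle)
t(Idle) = 1 + 0.16·t(Busy) + 0.34·t(Throttled) + 0.2·t(Idle)
Solving: t(Busy) = 4.1829, t(Throttled) = 4.3647, t(Idle) = 3.9416.
Expected minutes from Busy to Overloaded: 4.1829.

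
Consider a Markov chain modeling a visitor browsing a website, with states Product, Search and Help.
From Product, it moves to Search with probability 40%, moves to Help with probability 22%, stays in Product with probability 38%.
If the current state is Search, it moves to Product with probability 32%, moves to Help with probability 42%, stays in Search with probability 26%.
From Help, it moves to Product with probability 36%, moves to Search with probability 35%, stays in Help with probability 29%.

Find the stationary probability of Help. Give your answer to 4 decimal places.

0.3091

Let the stationary distribution be π with π = πP and π_1 + π_2 + π_3 = 1.
π_1 = 0.38·π_1 + 0.32·π_2 + 0.36·π_3
π_2 = 0.4·π_1 + 0.26·π_2 + 0.35·π_3
Solving with the normalization constraint gives π = (0.3536, 0.3373, 0.3091).
So the stationary probability of Help is 0.3091.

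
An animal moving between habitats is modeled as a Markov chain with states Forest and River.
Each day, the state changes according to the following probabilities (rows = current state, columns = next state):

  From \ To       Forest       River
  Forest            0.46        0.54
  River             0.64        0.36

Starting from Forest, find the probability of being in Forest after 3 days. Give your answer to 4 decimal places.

Propagate the distribution vector 3 days from Forest.
After 0 days: (1.0000, 0.0000)
After 1 day: (0.4600, 0.5400)
After 2 days: (0.5572, 0.4428)
After 3 days: (0.5397, 0.4603)
P(in Forest after 3 days) = 0.5397

0.5397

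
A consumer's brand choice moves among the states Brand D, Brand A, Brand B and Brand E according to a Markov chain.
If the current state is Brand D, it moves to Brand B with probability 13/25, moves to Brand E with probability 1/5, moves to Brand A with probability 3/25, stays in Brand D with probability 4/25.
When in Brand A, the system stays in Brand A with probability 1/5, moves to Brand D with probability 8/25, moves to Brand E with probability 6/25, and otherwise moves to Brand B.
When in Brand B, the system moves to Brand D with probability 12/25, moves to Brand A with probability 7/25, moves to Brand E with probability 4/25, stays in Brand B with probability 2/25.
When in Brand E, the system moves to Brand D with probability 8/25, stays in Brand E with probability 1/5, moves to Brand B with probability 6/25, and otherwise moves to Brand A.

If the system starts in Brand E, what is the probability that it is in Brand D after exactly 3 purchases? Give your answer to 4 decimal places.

0.3174

Propagate the distribution vector 3 purchases from Brand E.
After 0 purchases: (0.0000, 0.0000, 0.0000, 1.0000)
After 1 purchase: (0.3200, 0.2400, 0.2400, 0.2000)
After 2 purchases: (0.3072, 0.2016, 0.2912, 0.2000)
After 3 purchases: (0.3174, 0.2067, 0.2794, 0.1964)
P(in Brand D after 3 purchases) = 0.3174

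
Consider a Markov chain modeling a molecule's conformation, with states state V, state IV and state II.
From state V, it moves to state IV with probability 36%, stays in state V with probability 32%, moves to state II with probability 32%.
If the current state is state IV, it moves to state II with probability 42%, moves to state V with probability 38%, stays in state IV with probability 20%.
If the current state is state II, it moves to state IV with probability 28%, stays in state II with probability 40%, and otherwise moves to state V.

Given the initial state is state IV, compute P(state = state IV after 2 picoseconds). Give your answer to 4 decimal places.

Sum over the intermediate state after 1 picosecond:
P = P(state IV→state V)·P(state V→state IV) + P(state IV→state IV)·P(state IV→state IV) + P(state IV→state II)·P(state II→state IV)
  = 0.38×0.36 + 0.2×0.2 + 0.42×0.28
  = 0.1368 + 0.0400 + 0.1176 = 0.2944

0.2944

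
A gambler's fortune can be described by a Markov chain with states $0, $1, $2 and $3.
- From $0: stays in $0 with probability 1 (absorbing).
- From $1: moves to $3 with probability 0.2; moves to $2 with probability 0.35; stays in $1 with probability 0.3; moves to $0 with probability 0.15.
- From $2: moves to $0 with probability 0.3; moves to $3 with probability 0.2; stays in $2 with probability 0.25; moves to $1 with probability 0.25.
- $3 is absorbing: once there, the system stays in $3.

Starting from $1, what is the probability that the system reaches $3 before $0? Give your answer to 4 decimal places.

0.5029

Let h(s) be the probability of absorption at $3 starting from transient state s. Then h($3) = 1 and h($0) = 0. By first-step analysis:
h($1) = 0.15·0 + 0.3·h($1) + 0.35·h($2) + 0.2·1
h($2) = 0.3·0 + 0.25·h($1) + 0.25·h($2) + 0.2·1
Solving: h($1) = 0.5029, h($2) = 0.4343.
Starting from $1, the probability is 0.5029.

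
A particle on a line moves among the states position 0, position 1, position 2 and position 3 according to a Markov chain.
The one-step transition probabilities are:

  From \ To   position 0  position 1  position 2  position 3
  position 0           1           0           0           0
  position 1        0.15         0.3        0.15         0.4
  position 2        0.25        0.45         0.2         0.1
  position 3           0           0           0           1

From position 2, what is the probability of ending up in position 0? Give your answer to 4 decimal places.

Let h(s) be the probability of absorption at position 0 starting from transient state s. Then h(position 0) = 1 and h(position 3) = 0. By first-step analysis:
h(position 1) = 0.15·1 + 0.3·h(position 1) + 0.15·h(position 2) + 0.4·0
h(position 2) = 0.25·1 + 0.45·h(position 1) + 0.2·h(position 2) + 0.1·0
Solving: h(position 1) = 0.3198, h(position 2) = 0.4924.
Starting from position 2, the probability is 0.4924.

0.4924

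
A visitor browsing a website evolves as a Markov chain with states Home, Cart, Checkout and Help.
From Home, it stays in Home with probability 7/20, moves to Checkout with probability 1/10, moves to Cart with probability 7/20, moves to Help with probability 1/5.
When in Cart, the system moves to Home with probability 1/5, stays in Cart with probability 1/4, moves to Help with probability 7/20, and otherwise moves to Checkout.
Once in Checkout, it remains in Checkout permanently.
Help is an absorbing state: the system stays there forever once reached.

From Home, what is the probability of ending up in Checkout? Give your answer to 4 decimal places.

Let h(s) be the probability of absorption at Checkout starting from transient state s. Then h(Checkout) = 1 and h(Help) = 0. By first-step analysis:
h(Home) = 0.35·h(Home) + 0.35·h(Cart) + 0.1·1 + 0.2·0
h(Cart) = 0.2·h(Home) + 0.25·h(Cart) + 0.2·1 + 0.35·0
Solving: h(Home) = 0.3473, h(Cart) = 0.3593.
Starting from Home, the probability is 0.3473.

0.3473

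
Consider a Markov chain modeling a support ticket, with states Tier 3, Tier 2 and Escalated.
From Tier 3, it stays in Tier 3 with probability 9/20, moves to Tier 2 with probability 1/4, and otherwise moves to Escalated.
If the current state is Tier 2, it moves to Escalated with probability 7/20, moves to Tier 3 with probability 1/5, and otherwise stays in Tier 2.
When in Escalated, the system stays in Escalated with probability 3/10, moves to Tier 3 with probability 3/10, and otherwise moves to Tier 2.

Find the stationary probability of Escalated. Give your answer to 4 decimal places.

Let the stationary distribution be π with π = πP and π_1 + π_2 + π_3 = 1.
π_1 = 0.45·π_1 + 0.2·π_2 + 0.3·π_3
π_2 = 0.25·π_1 + 0.45·π_2 + 0.4·π_3
Solving with the normalization constraint gives π = (0.3091, 0.3722, 0.3186).
So the stationary probability of Escalated is 0.3186.

0.3186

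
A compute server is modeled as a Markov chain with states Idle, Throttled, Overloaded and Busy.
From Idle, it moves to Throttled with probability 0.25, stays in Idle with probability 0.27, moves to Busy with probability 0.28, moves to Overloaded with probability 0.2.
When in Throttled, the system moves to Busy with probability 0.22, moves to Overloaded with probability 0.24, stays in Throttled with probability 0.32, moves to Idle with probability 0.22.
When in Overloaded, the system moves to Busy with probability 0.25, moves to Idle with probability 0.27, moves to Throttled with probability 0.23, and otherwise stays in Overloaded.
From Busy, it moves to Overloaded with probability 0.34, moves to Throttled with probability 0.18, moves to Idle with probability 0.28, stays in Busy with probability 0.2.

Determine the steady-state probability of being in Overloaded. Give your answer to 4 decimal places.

Let the stationary distribution be π with π = πP and π_1 + π_2 + π_3 + π_4 = 1.
π_1 = 0.27·π_1 + 0.22·π_2 + 0.27·π_3 + 0.28·π_4
π_2 = 0.25·π_1 + 0.32·π_2 + 0.23·π_3 + 0.18·π_4
π_3 = 0.2·π_1 + 0.24·π_2 + 0.25·π_3 + 0.34·π_4
Solving with the normalization constraint gives π = (0.2601, 0.2454, 0.2560, 0.2385).
So the stationary probability of Overloaded is 0.2560.

0.2560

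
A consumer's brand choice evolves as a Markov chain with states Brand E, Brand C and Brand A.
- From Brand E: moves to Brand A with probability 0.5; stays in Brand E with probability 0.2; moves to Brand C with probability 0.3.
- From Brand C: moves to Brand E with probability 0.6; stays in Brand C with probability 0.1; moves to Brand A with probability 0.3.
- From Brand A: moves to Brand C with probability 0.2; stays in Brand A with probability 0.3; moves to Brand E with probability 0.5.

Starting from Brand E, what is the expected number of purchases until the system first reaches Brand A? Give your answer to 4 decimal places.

Let t(s) be the expected number of purchases to first reach Brand A from state s, with t(Brand A) = 0. Conditioning on the first purchase:
t(Brand E) = 1 + 0.2·t(Brand E) + 0.3·t(Brand C)
t(Brand C) = 1 + 0.6·t(Brand E) + 0.1·t(Brand C)
Solving: t(Brand E) = 2.2222, t(Brand C) = 2.5926.
Expected purchases from Brand E to Brand A: 2.2222.

2.2222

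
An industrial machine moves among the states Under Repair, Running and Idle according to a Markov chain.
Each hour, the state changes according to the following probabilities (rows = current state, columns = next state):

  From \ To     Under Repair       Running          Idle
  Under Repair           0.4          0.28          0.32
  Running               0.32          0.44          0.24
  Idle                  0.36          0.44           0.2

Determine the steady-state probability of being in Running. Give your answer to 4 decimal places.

0.3826

Let the stationary distribution be π with π = πP and π_1 + π_2 + π_3 = 1.
π_1 = 0.4·π_1 + 0.32·π_2 + 0.36·π_3
π_2 = 0.28·π_1 + 0.44·π_2 + 0.44·π_3
Solving with the normalization constraint gives π = (0.3591, 0.3826, 0.2584).
So the stationary probability of Running is 0.3826.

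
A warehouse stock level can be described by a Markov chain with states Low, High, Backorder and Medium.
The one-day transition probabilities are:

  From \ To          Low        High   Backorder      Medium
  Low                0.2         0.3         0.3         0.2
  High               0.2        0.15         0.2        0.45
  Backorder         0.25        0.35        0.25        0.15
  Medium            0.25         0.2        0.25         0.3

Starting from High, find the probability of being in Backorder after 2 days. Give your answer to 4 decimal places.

Propagate the distribution vector 2 days from High.
After 0 days: (0.0000, 1.0000, 0.0000, 0.0000)
After 1 day: (0.2000, 0.1500, 0.2000, 0.4500)
After 2 days: (0.2325, 0.2425, 0.2525, 0.2725)
P(in Backorder after 2 days) = 0.2525

0.2525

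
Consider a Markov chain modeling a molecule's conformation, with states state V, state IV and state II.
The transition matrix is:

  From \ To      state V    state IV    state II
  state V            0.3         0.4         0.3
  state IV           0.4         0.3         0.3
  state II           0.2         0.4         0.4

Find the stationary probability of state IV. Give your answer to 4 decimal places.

Let the stationary distribution be π with π = πP and π_1 + π_2 + π_3 = 1.
π_1 = 0.3·π_1 + 0.4·π_2 + 0.2·π_3
π_2 = 0.4·π_1 + 0.3·π_2 + 0.4·π_3
Solving with the normalization constraint gives π = (0.3030, 0.3636, 0.3333).
So the stationary probability of state IV is 0.3636.

0.3636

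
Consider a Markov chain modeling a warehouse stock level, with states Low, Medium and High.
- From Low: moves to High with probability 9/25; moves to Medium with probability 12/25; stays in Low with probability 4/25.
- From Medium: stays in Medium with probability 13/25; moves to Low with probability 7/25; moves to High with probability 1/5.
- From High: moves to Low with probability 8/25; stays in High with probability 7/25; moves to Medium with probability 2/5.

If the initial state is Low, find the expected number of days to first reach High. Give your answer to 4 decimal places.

Let t(s) be the expected number of days to first reach High from state s, with t(High) = 0. Conditioning on the first day:
t(Low) = 1 + 0.16·t(Low) + 0.48·t(Medium)
t(Medium) = 1 + 0.28·t(Low) + 0.52·t(Medium)
Solving: t(Low) = 3.5714, t(Medium) = 4.1667.
Expected days from Low to High: 3.5714.

3.5714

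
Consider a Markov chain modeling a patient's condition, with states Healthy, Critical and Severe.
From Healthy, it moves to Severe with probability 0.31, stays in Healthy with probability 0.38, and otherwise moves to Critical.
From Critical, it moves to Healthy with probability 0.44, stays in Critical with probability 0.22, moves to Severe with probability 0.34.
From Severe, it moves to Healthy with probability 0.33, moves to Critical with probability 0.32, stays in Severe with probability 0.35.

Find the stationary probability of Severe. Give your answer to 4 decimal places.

Let the stationary distribution be π with π = πP and π_1 + π_2 + π_3 = 1.
π_1 = 0.38·π_1 + 0.44·π_2 + 0.33·π_3
π_2 = 0.31·π_1 + 0.22·π_2 + 0.32·π_3
Solving with the normalization constraint gives π = (0.3807, 0.2874, 0.3319).
So the stationary probability of Severe is 0.3319.

0.3319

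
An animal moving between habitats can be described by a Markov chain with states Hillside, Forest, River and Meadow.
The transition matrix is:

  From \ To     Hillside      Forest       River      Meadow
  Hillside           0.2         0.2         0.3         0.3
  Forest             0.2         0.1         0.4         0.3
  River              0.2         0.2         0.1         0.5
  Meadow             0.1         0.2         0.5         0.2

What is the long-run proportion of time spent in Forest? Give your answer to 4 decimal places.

0.1818

Let the stationary distribution be π with π = πP and π_1 + π_2 + π_3 + π_4 = 1.
π_1 = 0.2·π_1 + 0.2·π_2 + 0.2·π_3 + 0.1·π_4
π_2 = 0.2·π_1 + 0.1·π_2 + 0.2·π_3 + 0.2·π_4
π_3 = 0.3·π_1 + 0.4·π_2 + 0.1·π_3 + 0.5·π_4
Solving with the normalization constraint gives π = (0.1669, 0.1818, 0.3203, 0.3310).
So the stationary probability of Forest is 0.1818.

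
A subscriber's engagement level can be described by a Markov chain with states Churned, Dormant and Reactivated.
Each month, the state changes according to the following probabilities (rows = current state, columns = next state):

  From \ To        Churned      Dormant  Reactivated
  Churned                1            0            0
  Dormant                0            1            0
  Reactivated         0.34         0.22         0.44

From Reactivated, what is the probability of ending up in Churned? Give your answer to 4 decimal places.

Let h(s) be the probability of absorption at Churned starting from transient state s. Then h(Churned) = 1 and h(Dormant) = 0. By first-step analysis:
h(Reactivated) = 0.34·1 + 0.22·0 + 0.44·h(Reactivated)
Solving: h(Reactivated) = 0.6071.
Starting from Reactivated, the probability is 0.6071.

0.6071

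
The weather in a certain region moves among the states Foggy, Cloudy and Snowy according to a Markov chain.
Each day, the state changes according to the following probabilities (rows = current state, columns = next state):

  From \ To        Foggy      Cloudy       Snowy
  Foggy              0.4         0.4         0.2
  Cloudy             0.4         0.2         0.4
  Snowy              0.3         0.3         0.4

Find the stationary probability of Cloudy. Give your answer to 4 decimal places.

Let the stationary distribution be π with π = πP and π_1 + π_2 + π_3 = 1.
π_1 = 0.4·π_1 + 0.4·π_2 + 0.3·π_3
π_2 = 0.4·π_1 + 0.2·π_2 + 0.3·π_3
Solving with the normalization constraint gives π = (0.3673, 0.3061, 0.3265).
So the stationary probability of Cloudy is 0.3061.

0.3061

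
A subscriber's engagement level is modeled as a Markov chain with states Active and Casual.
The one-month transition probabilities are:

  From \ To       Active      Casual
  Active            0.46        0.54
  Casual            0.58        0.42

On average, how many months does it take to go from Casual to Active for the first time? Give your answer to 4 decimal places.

1.7241

Let t(s) be the expected number of months to first reach Active from state s, with t(Active) = 0. Conditioning on the first month:
t(Casual) = 1 + 0.42·t(Casual)
Solving: t(Casual) = 1.7241.
Expected months from Casual to Active: 1.7241.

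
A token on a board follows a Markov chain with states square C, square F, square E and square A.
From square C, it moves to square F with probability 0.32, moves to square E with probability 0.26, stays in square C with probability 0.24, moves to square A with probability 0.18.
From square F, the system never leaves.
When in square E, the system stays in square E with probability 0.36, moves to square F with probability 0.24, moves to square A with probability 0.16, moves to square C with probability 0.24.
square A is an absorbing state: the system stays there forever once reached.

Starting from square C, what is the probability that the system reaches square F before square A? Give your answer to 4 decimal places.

0.6302

Let h(s) be the probability of absorption at square F starting from transient state s. Then h(square F) = 1 and h(square A) = 0. By first-step analysis:
h(square C) = 0.24·h(square C) + 0.32·1 + 0.26·h(square E) + 0.18·0
h(square E) = 0.24·h(square C) + 0.24·1 + 0.36·h(square E) + 0.16·0
Solving: h(square C) = 0.6302, h(square E) = 0.6113.
Starting from square C, the probability is 0.6302.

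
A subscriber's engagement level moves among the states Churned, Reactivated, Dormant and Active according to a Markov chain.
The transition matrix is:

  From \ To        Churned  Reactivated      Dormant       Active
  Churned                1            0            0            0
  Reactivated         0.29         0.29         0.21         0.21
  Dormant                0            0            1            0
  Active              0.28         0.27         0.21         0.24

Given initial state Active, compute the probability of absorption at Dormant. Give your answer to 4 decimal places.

Let h(s) be the probability of absorption at Dormant starting from transient state s. Then h(Dormant) = 1 and h(Churned) = 0. By first-step analysis:
h(Reactivated) = 0.29·0 + 0.29·h(Reactivated) + 0.21·1 + 0.21·h(Active)
h(Active) = 0.28·0 + 0.27·h(Reactivated) + 0.21·1 + 0.24·h(Active)
Solving: h(Reactivated) = 0.4218, h(Active) = 0.4262.
Starting from Active, the probability is 0.4262.

0.4262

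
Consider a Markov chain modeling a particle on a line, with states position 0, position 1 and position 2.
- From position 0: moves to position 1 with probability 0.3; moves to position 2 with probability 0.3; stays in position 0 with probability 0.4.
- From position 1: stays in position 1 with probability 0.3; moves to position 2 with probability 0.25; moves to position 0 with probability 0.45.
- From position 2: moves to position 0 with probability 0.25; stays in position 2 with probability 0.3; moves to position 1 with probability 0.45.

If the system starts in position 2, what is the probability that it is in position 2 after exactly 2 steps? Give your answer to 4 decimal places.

Sum over the intermediate state after 1 step:
P = P(position 2→position 0)·P(position 0→position 2) + P(position 2→position 1)·P(position 1→position 2) + P(position 2→position 2)·P(position 2→position 2)
  = 0.25×0.3 + 0.45×0.25 + 0.3×0.3
  = 0.0750 + 0.1125 + 0.0900 = 0.2775

0.2775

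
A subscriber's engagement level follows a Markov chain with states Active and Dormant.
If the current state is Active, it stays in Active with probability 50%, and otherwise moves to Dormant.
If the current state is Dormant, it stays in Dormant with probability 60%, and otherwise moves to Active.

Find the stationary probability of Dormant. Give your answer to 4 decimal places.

0.5556

Let the stationary distribution be π with π = πP and π_1 + π_2 = 1.
π_1 = 0.5·π_1 + 0.4·π_2
Solving with the normalization constraint gives π = (0.4444, 0.5556).
So the stationary probability of Dormant is 0.5556.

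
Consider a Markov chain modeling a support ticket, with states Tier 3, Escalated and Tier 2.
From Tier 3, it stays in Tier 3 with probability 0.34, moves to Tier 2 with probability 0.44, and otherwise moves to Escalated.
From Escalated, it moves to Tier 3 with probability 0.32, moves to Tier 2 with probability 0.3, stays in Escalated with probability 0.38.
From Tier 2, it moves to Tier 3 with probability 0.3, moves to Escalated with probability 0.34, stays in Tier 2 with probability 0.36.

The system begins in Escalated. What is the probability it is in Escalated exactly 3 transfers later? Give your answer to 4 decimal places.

0.3142

Propagate the distribution vector 3 transfers from Escalated.
After 0 transfers: (0.0000, 1.0000, 0.0000)
After 1 transfer: (0.3200, 0.3800, 0.3000)
After 2 transfers: (0.3204, 0.3168, 0.3628)
After 3 transfers: (0.3192, 0.3142, 0.3666)
P(in Escalated after 3 transfers) = 0.3142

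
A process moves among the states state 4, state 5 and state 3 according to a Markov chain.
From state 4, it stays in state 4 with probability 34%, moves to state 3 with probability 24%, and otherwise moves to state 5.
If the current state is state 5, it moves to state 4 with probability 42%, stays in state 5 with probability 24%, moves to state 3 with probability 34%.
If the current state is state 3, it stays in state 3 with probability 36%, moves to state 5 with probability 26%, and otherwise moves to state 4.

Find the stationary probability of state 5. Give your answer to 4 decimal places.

Let the stationary distribution be π with π = πP and π_1 + π_2 + π_3 = 1.
π_1 = 0.34·π_1 + 0.42·π_2 + 0.38·π_3
π_2 = 0.42·π_1 + 0.24·π_2 + 0.26·π_3
Solving with the normalization constraint gives π = (0.3775, 0.3141, 0.3084).
So the stationary probability of state 5 is 0.3141.

0.3141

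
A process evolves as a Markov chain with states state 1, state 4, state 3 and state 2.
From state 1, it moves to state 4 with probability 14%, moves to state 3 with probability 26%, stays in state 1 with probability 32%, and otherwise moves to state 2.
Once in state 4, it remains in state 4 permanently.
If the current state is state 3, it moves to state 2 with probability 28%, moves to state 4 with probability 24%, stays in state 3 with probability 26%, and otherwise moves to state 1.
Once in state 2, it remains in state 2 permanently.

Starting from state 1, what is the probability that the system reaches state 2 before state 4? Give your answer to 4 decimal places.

0.6278

Let h(s) be the probability of absorption at state 2 starting from transient state s. Then h(state 2) = 1 and h(state 4) = 0. By first-step analysis:
h(state 1) = 0.32·h(state 1) + 0.14·0 + 0.26·h(state 3) + 0.28·1
h(state 3) = 0.22·h(state 1) + 0.24·0 + 0.26·h(state 3) + 0.28·1
Solving: h(state 1) = 0.6278, h(state 3) = 0.5650.
Starting from state 1, the probability is 0.6278.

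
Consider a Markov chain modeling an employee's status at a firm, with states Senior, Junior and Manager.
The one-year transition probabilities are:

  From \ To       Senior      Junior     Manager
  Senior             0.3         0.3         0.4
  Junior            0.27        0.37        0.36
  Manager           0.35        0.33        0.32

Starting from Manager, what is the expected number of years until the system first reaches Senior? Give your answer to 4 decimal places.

3.1008

Let t(s) be the expected number of years to first reach Senior from state s, with t(Senior) = 0. Conditioning on the first year:
t(Junior) = 1 + 0.37·t(Junior) + 0.36·t(Manager)
t(Manager) = 1 + 0.33·t(Junior) + 0.32·t(Manager)
Solving: t(Junior) = 3.3592, t(Manager) = 3.1008.
Expected years from Manager to Senior: 3.1008.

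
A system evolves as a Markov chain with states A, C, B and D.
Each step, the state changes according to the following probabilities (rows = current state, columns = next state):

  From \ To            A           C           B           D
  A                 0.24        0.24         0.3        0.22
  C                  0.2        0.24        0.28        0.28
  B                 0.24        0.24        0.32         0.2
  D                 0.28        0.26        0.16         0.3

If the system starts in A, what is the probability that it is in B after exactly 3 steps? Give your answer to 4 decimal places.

0.2661

Propagate the distribution vector 3 steps from A.
After 0 steps: (1.0000, 0.0000, 0.0000, 0.0000)
After 1 step: (0.2400, 0.2400, 0.3000, 0.2200)
After 2 steps: (0.2392, 0.2444, 0.2704, 0.2460)
After 3 steps: (0.2401, 0.2449, 0.2661, 0.2489)
P(in B after 3 steps) = 0.2661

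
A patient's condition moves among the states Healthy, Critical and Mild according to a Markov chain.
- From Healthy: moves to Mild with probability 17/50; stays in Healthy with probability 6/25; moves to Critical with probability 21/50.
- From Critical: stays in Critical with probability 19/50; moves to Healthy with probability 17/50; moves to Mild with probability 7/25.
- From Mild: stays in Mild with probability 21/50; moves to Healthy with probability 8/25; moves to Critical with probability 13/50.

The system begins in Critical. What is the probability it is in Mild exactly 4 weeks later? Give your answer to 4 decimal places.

0.3466

Propagate the distribution vector 4 weeks from Critical.
After 0 weeks: (0.0000, 1.0000, 0.0000)
After 1 week: (0.3400, 0.3800, 0.2800)
After 2 weeks: (0.3004, 0.3600, 0.3396)
After 3 weeks: (0.3032, 0.3513, 0.3456)
After 4 weeks: (0.3028, 0.3507, 0.3466)
P(in Mild after 4 weeks) = 0.3466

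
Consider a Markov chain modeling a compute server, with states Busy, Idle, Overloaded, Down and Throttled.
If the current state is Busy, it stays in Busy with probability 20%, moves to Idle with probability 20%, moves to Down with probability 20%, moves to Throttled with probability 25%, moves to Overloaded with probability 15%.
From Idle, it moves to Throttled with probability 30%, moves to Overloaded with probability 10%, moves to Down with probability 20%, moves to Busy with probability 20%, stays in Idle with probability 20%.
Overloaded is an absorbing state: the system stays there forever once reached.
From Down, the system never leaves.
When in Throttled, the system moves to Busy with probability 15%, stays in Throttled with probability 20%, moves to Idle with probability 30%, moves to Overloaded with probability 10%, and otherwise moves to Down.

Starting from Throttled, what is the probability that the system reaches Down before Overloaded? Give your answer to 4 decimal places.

Let h(s) be the probability of absorption at Down starting from transient state s. Then h(Down) = 1 and h(Overloaded) = 0. By first-step analysis:
h(Busy) = 0.2·h(Busy) + 0.2·h(Idle) + 0.15·0 + 0.2·1 + 0.25·h(Throttled)
h(Idle) = 0.2·h(Busy) + 0.2·h(Idle) + 0.1·0 + 0.2·1 + 0.3·h(Throttled)
h(Throttled) = 0.15·h(Busy) + 0.3·h(Idle) + 0.1·0 + 0.25·1 + 0.2·h(Throttled)
Solving: h(Busy) = 0.6271, h(Idle) = 0.6610, h(Throttled) = 0.6780.
Starting from Throttled, the probability is 0.6780.

0.6780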